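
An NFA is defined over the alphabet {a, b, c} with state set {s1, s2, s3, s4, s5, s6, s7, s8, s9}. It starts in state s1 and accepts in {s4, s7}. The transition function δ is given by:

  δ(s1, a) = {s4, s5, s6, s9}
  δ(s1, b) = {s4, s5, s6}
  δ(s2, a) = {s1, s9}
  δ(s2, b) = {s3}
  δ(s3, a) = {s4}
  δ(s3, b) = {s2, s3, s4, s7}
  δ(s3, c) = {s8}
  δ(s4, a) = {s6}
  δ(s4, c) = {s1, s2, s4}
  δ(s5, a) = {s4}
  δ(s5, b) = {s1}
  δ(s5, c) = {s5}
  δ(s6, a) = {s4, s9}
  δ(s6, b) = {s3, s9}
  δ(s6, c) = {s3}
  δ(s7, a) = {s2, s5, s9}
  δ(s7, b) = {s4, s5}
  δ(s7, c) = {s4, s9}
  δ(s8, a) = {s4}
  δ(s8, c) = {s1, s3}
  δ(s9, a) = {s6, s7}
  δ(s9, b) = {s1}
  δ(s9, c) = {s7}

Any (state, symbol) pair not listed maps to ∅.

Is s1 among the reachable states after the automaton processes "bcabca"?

Start in {s1}.
Read 'b': s1→{s4, s5, s6}; now {s4, s5, s6}.
Read 'c': s4→{s1, s2, s4}, s5→{s5}, s6→{s3}; now {s1, s2, s3, s4, s5}.
Read 'a': s1→{s4, s5, s6, s9}, s2→{s1, s9}, s3→{s4}, s4→{s6}, s5→{s4}; now {s1, s4, s5, s6, s9}.
Read 'b': s1→{s4, s5, s6}, s4→∅, s5→{s1}, s6→{s3, s9}, s9→{s1}; now {s1, s3, s4, s5, s6, s9}.
Read 'c': s1→∅, s3→{s8}, s4→{s1, s2, s4}, s5→{s5}, s6→{s3}, s9→{s7}; now {s1, s2, s3, s4, s5, s7, s8}.
Read 'a': s1→{s4, s5, s6, s9}, s2→{s1, s9}, s3→{s4}, s4→{s6}, s5→{s4}, s7→{s2, s5, s9}, s8→{s4}; now {s1, s2, s4, s5, s6, s9}.
State s1 is in {s1, s2, s4, s5, s6, s9}.

Yes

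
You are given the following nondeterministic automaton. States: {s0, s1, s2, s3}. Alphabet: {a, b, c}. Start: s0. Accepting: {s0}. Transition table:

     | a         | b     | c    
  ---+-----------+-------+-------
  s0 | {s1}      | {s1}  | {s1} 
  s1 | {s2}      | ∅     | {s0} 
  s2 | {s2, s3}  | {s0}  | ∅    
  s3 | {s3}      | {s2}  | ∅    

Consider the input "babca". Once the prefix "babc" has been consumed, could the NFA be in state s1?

Yes

Start in {s0}.
Read 'b': {s0} → {s1}.
Read 'a': {s1} → {s2}.
Read 'b': {s2} → {s0}.
Read 'c': {s0} → {s1}.
State s1 is in {s1}.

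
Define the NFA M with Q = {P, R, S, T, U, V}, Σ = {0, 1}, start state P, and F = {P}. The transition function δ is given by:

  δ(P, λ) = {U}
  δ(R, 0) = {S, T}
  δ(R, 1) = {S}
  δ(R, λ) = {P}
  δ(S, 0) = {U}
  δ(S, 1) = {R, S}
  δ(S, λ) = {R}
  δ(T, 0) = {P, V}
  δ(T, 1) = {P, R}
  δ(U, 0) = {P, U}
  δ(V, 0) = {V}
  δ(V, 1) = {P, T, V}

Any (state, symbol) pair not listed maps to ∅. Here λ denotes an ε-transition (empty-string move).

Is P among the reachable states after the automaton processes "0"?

Yes

Start: ε-closure({P}) = {P, U}.
Read '0': P→∅, U→{P, U}; now {P, U}.
State P is in {P, U}.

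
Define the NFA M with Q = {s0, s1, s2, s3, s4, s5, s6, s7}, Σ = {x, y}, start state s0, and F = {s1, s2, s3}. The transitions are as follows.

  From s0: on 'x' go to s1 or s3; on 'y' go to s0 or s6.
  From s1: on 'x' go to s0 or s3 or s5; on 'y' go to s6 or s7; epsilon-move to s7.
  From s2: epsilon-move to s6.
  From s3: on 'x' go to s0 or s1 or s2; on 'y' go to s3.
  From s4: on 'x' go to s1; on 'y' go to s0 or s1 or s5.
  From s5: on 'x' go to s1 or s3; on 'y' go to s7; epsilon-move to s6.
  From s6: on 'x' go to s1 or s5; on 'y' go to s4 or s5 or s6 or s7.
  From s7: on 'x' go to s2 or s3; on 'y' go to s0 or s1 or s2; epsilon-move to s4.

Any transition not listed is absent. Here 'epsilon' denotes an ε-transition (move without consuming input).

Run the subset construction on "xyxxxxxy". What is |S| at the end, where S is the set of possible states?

Start in {s0}.
Read 'x': s0→{s1, s3}; union {s1, s3}; ε-closure = {s1, s3, s4, s7}.
Read 'y': s1→{s6, s7}, s3→{s3}, s4→{s0, s1, s5}, s7→{s0, s1, s2}; union {s0, s1, s2, s3, s5, s6, s7}; ε-closure = {s0, s1, s2, s3, s4, s5, s6, s7}.
Read 'x': s0→{s1, s3}, s1→{s0, s3, s5}, s2→∅, s3→{s0, s1, s2}, s4→{s1}, s5→{s1, s3}, s6→{s1, s5}, s7→{s2, s3}; union {s0, s1, s2, s3, s5}; ε-closure = {s0, s1, s2, s3, s4, s5, s6, s7}.
Read 'x': s0→{s1, s3}, s1→{s0, s3, s5}, s2→∅, s3→{s0, s1, s2}, s4→{s1}, s5→{s1, s3}, s6→{s1, s5}, s7→{s2, s3}; union {s0, s1, s2, s3, s5}; ε-closure = {s0, s1, s2, s3, s4, s5, s6, s7}.
Read 'x': s0→{s1, s3}, s1→{s0, s3, s5}, s2→∅, s3→{s0, s1, s2}, s4→{s1}, s5→{s1, s3}, s6→{s1, s5}, s7→{s2, s3}; union {s0, s1, s2, s3, s5}; ε-closure = {s0, s1, s2, s3, s4, s5, s6, s7}.
Read 'x': s0→{s1, s3}, s1→{s0, s3, s5}, s2→∅, s3→{s0, s1, s2}, s4→{s1}, s5→{s1, s3}, s6→{s1, s5}, s7→{s2, s3}; union {s0, s1, s2, s3, s5}; ε-closure = {s0, s1, s2, s3, s4, s5, s6, s7}.
Read 'x': s0→{s1, s3}, s1→{s0, s3, s5}, s2→∅, s3→{s0, s1, s2}, s4→{s1}, s5→{s1, s3}, s6→{s1, s5}, s7→{s2, s3}; union {s0, s1, s2, s3, s5}; ε-closure = {s0, s1, s2, s3, s4, s5, s6, s7}.
Read 'y': s0→{s0, s6}, s1→{s6, s7}, s2→∅, s3→{s3}, s4→{s0, s1, s5}, s5→{s7}, s6→{s4, s5, s6, s7}, s7→{s0, s1, s2}; now {s0, s1, s2, s3, s4, s5, s6, s7}.
That set has 8 states.

8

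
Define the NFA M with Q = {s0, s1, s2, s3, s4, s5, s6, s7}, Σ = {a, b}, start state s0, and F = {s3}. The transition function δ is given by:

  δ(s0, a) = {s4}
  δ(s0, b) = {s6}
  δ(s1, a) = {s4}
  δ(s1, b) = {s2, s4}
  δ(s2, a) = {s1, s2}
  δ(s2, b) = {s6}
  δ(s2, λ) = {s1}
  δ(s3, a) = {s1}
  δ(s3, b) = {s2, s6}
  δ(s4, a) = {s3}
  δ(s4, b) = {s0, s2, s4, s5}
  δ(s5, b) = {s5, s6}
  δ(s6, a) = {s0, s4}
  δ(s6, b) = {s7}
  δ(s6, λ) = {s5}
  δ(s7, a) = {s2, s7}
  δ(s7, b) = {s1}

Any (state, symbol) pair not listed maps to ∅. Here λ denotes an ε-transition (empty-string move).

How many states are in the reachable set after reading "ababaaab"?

6

Start in {s0}.
Read 'a': {s0} → {s4}.
Read 'b': {s4} → {s0, s1, s2, s4, s5}.
Read 'a': {s0, s1, s2, s4, s5} → {s1, s2, s3, s4}.
Read 'b': {s1, s2, s3, s4} → {s0, s1, s2, s4, s5, s6}.
Read 'a': {s0, s1, s2, s4, s5, s6} → {s0, s1, s2, s3, s4}.
Read 'a': {s0, s1, s2, s3, s4} → {s1, s2, s3, s4}.
Read 'a': {s1, s2, s3, s4} → {s1, s2, s3, s4}.
Read 'b': {s1, s2, s3, s4} → {s0, s1, s2, s4, s5, s6}.
That set has 6 states.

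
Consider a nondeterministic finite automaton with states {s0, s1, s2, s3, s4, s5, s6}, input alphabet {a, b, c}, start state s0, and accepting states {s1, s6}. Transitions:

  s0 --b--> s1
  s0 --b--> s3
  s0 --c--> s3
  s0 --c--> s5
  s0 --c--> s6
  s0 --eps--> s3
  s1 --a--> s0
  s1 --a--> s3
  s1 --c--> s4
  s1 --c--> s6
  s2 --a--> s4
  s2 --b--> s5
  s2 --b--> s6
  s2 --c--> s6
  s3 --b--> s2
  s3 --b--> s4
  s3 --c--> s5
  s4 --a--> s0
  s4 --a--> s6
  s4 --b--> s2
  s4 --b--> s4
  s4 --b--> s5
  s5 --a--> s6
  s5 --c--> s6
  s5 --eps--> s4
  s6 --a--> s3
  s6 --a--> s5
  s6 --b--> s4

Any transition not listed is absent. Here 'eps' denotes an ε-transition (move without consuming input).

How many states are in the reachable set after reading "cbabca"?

Start: ε-closure({s0}) = {s0, s3}.
Read 'c': {s0, s3} → {s3, s4, s5, s6}.
Read 'b': {s3, s4, s5, s6} → {s2, s4, s5}.
Read 'a': {s2, s4, s5} → {s0, s3, s4, s6}.
Read 'b': {s0, s3, s4, s6} → {s1, s2, s3, s4, s5}.
Read 'c': {s1, s2, s3, s4, s5} → {s4, s5, s6}.
Read 'a': {s4, s5, s6} → {s0, s3, s4, s5, s6}.
That set has 5 states.

5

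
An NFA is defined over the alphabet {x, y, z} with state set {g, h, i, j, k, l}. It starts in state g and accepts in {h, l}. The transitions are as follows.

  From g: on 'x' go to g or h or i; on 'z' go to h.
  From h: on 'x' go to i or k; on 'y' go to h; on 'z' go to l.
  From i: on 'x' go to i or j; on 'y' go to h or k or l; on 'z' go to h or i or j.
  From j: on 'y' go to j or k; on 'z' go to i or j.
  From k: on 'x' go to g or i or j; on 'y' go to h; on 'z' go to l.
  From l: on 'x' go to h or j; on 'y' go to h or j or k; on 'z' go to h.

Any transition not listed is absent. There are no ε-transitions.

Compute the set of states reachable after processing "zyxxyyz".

Start in {g}.
Read 'z': {g} → {h}.
Read 'y': {h} → {h}.
Read 'x': {h} → {i, k}.
Read 'x': {i, k} → {g, i, j}.
Read 'y': {g, i, j} → {h, j, k, l}.
Read 'y': {h, j, k, l} → {h, j, k}.
Read 'z': {h, j, k} → {i, j, l}.

{i, j, l}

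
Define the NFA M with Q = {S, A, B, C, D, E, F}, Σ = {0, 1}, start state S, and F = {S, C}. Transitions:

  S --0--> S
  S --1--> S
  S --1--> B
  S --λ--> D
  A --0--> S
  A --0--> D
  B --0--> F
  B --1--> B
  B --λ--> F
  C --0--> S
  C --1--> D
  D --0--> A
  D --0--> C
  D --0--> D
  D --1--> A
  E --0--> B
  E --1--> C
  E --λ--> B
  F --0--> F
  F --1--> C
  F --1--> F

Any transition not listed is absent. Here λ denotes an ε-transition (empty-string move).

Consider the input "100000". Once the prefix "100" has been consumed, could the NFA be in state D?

Start: ε-closure({S}) = {S, D}.
Read '1': {S, D} → {S, A, B, D, F}.
Read '0': {S, A, B, D, F} → {S, A, C, D, F}.
Read '0': {S, A, C, D, F} → {S, A, C, D, F}.
State D is in {S, A, C, D, F}.

Yes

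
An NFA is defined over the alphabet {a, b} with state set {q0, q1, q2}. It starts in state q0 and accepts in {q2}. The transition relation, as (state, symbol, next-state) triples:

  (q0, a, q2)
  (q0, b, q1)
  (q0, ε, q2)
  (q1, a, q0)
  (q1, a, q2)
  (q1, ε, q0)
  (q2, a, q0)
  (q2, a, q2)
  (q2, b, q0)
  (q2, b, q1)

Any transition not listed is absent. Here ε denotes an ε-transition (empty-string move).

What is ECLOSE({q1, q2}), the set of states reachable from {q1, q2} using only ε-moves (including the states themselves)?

Begin with {q1, q2}.
ε-move q1 → q0; add q0.

{q0, q1, q2}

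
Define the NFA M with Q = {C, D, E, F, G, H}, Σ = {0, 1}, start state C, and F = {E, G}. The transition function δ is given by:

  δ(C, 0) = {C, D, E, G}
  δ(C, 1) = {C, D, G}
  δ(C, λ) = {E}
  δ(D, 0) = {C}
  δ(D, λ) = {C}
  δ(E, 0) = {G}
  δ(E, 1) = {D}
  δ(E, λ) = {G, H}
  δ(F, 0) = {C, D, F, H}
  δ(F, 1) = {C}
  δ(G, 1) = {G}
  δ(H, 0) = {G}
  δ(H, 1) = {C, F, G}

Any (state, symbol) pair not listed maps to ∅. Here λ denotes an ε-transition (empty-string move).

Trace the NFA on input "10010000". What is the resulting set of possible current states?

{C, D, E, F, G, H}

Start: ε-closure({C}) = {C, E, G, H}.
Read '1': C→{C, D, G}, E→{D}, G→{G}, H→{C, F, G}; union {C, D, F, G}; ε-closure = {C, D, E, F, G, H}.
Read '0': C→{C, D, E, G}, D→{C}, E→{G}, F→{C, D, F, H}, G→∅, H→{G}; now {C, D, E, F, G, H}.
Read '0': C→{C, D, E, G}, D→{C}, E→{G}, F→{C, D, F, H}, G→∅, H→{G}; now {C, D, E, F, G, H}.
Read '1': C→{C, D, G}, D→∅, E→{D}, F→{C}, G→{G}, H→{C, F, G}; union {C, D, F, G}; ε-closure = {C, D, E, F, G, H}.
Read '0': C→{C, D, E, G}, D→{C}, E→{G}, F→{C, D, F, H}, G→∅, H→{G}; now {C, D, E, F, G, H}.
Read '0': C→{C, D, E, G}, D→{C}, E→{G}, F→{C, D, F, H}, G→∅, H→{G}; now {C, D, E, F, G, H}.
Read '0': C→{C, D, E, G}, D→{C}, E→{G}, F→{C, D, F, H}, G→∅, H→{G}; now {C, D, E, F, G, H}.
Read '0': C→{C, D, E, G}, D→{C}, E→{G}, F→{C, D, F, H}, G→∅, H→{G}; now {C, D, E, F, G, H}.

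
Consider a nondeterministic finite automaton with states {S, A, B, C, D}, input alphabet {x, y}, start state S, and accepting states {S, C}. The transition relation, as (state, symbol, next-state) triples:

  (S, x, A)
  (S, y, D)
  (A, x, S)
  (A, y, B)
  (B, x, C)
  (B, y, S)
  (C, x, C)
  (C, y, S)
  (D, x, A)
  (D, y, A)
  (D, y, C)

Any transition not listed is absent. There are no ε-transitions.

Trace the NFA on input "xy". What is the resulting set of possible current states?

{B}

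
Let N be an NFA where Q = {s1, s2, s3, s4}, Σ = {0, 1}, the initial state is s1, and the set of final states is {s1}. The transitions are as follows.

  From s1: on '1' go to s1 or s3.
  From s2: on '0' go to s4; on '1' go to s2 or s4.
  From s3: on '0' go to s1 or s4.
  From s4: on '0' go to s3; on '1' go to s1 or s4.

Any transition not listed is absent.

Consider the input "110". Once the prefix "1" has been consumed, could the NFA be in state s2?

No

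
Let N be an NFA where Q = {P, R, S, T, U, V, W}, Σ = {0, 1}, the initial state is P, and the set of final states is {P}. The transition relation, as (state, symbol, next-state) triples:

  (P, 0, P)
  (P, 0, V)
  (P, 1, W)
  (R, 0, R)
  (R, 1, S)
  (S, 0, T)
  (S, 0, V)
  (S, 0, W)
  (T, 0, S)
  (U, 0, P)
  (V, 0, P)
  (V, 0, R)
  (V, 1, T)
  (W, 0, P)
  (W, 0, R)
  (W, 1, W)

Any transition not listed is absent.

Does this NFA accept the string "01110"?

Yes

Start in {P}.
Read '0': {P} → {P, V}.
Read '1': {P, V} → {T, W}.
Read '1': {T, W} → {W}.
Read '1': {W} → {W}.
Read '0': {W} → {P, R}.
The final set {P, R} contains the accepting state P.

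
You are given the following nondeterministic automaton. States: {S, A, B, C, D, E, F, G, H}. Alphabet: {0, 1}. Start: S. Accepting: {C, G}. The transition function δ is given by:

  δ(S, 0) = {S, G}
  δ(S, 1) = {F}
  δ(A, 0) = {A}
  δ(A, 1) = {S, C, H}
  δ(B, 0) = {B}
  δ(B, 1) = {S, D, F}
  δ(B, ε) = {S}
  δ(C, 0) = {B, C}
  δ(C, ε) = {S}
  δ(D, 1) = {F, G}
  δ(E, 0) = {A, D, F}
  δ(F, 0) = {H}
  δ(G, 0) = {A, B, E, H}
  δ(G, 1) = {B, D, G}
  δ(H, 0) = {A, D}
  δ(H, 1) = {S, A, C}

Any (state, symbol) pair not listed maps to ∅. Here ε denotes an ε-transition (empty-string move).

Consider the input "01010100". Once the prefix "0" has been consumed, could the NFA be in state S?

Yes

Start in {S}.
Read '0': S→{S, G}; now {S, G}.
State S is in {S, G}.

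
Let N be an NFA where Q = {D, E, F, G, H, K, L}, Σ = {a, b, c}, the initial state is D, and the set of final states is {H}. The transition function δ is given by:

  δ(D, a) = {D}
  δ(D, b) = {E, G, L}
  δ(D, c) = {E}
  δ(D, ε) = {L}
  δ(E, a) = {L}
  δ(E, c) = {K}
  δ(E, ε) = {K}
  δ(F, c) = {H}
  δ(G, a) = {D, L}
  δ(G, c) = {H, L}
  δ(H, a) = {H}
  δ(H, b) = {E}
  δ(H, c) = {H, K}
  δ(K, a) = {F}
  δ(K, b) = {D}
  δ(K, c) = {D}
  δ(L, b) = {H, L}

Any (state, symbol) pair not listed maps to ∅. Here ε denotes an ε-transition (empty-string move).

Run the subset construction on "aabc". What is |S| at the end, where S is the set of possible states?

Start: ε-closure({D}) = {D, L}.
Read 'a': D→{D}, L→∅; union {D}; ε-closure = {D, L}.
Read 'a': D→{D}, L→∅; union {D}; ε-closure = {D, L}.
Read 'b': D→{E, G, L}, L→{H, L}; union {E, G, H, L}; ε-closure = {E, G, H, K, L}.
Read 'c': E→{K}, G→{H, L}, H→{H, K}, K→{D}, L→∅; now {D, H, K, L}.
That set has 4 states.

4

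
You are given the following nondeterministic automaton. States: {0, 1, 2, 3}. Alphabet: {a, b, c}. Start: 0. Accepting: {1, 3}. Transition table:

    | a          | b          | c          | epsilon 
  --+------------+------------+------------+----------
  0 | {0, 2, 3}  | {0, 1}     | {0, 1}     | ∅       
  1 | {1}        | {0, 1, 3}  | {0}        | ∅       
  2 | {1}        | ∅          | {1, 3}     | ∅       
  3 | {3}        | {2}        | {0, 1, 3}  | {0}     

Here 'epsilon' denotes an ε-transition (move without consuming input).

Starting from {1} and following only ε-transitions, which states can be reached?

Begin with {1}.
No ε-moves leave this set, so the closure equals the set itself.

{1}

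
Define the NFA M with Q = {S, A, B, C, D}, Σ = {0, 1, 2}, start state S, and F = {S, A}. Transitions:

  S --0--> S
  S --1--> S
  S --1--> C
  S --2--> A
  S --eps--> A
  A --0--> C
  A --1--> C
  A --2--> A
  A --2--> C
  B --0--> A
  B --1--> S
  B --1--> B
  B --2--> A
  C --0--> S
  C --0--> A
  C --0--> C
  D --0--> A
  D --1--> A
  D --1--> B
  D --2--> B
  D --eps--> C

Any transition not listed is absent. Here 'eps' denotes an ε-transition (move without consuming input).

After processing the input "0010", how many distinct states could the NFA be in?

Start: ε-closure({S}) = {S, A}.
Read '0': S→{S}, A→{C}; union {S, C}; ε-closure = {S, A, C}.
Read '0': S→{S}, A→{C}, C→{S, A, C}; now {S, A, C}.
Read '1': S→{S, C}, A→{C}, C→∅; union {S, C}; ε-closure = {S, A, C}.
Read '0': S→{S}, A→{C}, C→{S, A, C}; now {S, A, C}.
That set has 3 states.

3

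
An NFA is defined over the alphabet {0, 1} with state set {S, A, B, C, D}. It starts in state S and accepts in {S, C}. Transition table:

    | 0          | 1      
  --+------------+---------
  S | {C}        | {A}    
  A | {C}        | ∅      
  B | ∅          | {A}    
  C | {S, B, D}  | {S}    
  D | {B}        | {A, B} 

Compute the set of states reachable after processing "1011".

Start in {S}.
Read '1': {S} → {A}.
Read '0': {A} → {C}.
Read '1': {C} → {S}.
Read '1': {S} → {A}.

{A}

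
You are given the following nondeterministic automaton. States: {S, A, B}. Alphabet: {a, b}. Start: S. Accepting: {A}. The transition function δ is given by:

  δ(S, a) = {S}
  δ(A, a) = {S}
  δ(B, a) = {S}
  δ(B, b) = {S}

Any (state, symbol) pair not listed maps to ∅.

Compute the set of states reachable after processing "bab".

∅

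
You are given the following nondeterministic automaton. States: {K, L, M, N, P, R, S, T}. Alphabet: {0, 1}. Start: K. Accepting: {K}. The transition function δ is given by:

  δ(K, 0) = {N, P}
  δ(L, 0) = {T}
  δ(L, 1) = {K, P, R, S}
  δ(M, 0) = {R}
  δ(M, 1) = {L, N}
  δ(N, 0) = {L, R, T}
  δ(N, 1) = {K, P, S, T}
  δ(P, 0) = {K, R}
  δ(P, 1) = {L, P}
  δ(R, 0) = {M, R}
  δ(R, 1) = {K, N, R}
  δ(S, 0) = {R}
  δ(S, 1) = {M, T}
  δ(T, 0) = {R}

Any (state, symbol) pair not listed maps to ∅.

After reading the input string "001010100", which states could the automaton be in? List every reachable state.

{K, L, M, N, P, R, T}

Start in {K}.
Read '0': K→{N, P}; now {N, P}.
Read '0': N→{L, R, T}, P→{K, R}; now {K, L, R, T}.
Read '1': K→∅, L→{K, P, R, S}, R→{K, N, R}, T→∅; now {K, N, P, R, S}.
Read '0': K→{N, P}, N→{L, R, T}, P→{K, R}, R→{M, R}, S→{R}; now {K, L, M, N, P, R, T}.
Read '1': K→∅, L→{K, P, R, S}, M→{L, N}, N→{K, P, S, T}, P→{L, P}, R→{K, N, R}, T→∅; now {K, L, N, P, R, S, T}.
Read '0': K→{N, P}, L→{T}, N→{L, R, T}, P→{K, R}, R→{M, R}, S→{R}, T→{R}; now {K, L, M, N, P, R, T}.
Read '1': K→∅, L→{K, P, R, S}, M→{L, N}, N→{K, P, S, T}, P→{L, P}, R→{K, N, R}, T→∅; now {K, L, N, P, R, S, T}.
Read '0': K→{N, P}, L→{T}, N→{L, R, T}, P→{K, R}, R→{M, R}, S→{R}, T→{R}; now {K, L, M, N, P, R, T}.
Read '0': K→{N, P}, L→{T}, M→{R}, N→{L, R, T}, P→{K, R}, R→{M, R}, T→{R}; now {K, L, M, N, P, R, T}.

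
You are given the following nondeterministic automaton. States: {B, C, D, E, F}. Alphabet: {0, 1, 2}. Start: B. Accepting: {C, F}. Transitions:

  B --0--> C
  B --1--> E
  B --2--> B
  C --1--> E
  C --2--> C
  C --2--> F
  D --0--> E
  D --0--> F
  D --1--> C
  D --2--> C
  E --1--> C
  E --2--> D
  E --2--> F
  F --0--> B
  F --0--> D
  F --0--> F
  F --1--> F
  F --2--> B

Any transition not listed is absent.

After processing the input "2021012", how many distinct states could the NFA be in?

4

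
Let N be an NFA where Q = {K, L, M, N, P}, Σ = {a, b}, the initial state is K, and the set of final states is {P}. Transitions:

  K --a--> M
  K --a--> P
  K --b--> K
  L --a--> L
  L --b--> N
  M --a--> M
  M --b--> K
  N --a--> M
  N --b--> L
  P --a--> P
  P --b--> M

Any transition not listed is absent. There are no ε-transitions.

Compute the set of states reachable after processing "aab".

Start in {K}.
Read 'a': K→{M, P}; now {M, P}.
Read 'a': M→{M}, P→{P}; now {M, P}.
Read 'b': M→{K}, P→{M}; now {K, M}.

{K, M}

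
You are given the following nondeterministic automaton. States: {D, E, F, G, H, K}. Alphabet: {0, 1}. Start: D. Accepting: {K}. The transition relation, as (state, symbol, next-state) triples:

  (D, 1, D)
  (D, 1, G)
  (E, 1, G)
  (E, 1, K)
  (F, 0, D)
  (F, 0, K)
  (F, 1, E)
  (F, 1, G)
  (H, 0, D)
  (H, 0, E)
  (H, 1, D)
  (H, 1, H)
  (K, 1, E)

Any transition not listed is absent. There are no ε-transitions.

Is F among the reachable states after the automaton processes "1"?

Start in {D}.
Read '1': {D} → {D, G}.
State F is not in {D, G}.

No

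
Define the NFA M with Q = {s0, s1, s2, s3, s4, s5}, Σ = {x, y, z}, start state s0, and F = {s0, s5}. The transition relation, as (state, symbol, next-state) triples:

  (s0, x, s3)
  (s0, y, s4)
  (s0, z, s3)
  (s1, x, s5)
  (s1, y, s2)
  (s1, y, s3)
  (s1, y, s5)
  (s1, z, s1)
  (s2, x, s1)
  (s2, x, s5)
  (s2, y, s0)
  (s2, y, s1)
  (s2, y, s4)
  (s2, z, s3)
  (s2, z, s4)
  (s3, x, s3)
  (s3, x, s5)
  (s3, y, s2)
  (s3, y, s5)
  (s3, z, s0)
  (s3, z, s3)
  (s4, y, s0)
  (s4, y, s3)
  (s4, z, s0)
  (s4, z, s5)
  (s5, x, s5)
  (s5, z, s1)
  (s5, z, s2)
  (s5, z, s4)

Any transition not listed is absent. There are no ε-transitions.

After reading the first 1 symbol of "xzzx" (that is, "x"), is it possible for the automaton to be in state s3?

Yes

Start in {s0}.
Read 'x': s0→{s3}; now {s3}.
State s3 is in {s3}.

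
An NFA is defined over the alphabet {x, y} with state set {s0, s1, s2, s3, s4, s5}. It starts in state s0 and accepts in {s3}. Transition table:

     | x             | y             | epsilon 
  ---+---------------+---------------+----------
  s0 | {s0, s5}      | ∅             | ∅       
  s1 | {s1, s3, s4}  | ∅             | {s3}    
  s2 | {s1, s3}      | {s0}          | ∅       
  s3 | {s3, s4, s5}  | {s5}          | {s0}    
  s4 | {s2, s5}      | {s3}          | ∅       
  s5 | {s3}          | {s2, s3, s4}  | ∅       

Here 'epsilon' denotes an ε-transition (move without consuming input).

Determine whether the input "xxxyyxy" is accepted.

Yes

Start in {s0}.
Read 'x': s0→{s0, s5}; now {s0, s5}.
Read 'x': s0→{s0, s5}, s5→{s3}; now {s0, s3, s5}.
Read 'x': s0→{s0, s5}, s3→{s3, s4, s5}, s5→{s3}; now {s0, s3, s4, s5}.
Read 'y': s0→∅, s3→{s5}, s4→{s3}, s5→{s2, s3, s4}; union {s2, s3, s4, s5}; ε-closure = {s0, s2, s3, s4, s5}.
Read 'y': s0→∅, s2→{s0}, s3→{s5}, s4→{s3}, s5→{s2, s3, s4}; now {s0, s2, s3, s4, s5}.
Read 'x': s0→{s0, s5}, s2→{s1, s3}, s3→{s3, s4, s5}, s4→{s2, s5}, s5→{s3}; now {s0, s1, s2, s3, s4, s5}.
Read 'y': s0→∅, s1→∅, s2→{s0}, s3→{s5}, s4→{s3}, s5→{s2, s3, s4}; now {s0, s2, s3, s4, s5}.
The final set {s0, s2, s3, s4, s5} contains the accepting state s3.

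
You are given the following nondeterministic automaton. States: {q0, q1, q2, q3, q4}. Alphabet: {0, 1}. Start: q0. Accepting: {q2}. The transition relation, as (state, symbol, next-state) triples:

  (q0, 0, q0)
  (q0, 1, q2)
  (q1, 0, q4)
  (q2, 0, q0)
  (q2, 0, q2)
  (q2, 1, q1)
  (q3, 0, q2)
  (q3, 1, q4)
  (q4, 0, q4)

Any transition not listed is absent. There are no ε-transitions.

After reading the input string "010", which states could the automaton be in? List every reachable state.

{q0, q2}

Start in {q0}.
Read '0': q0→{q0}; now {q0}.
Read '1': q0→{q2}; now {q2}.
Read '0': q2→{q0, q2}; now {q0, q2}.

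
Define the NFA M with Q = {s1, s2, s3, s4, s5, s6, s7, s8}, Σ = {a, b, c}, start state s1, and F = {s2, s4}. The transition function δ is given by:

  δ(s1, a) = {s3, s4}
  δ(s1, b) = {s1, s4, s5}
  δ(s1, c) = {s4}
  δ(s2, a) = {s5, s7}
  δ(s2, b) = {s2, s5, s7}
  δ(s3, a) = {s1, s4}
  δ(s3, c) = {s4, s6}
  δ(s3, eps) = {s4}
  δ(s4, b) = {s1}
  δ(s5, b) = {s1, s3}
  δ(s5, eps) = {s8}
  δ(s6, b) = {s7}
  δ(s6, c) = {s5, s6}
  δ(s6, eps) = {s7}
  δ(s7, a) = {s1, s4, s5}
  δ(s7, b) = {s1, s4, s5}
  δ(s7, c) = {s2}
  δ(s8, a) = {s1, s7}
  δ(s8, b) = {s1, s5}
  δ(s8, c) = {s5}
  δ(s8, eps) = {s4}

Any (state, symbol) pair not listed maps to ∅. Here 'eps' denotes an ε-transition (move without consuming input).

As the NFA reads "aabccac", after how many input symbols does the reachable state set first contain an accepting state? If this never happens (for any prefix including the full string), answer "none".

1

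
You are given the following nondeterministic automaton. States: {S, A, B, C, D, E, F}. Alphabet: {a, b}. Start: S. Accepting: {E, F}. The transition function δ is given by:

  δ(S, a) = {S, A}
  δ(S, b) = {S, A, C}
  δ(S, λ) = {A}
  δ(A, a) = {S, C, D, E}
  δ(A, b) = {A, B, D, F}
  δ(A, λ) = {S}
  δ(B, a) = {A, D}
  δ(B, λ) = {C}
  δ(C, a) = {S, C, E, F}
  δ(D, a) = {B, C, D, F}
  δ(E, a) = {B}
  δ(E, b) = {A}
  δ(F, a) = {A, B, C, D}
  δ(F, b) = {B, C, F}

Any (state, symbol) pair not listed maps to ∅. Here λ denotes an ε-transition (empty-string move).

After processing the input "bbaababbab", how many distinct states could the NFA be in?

6

Start: ε-closure({S}) = {S, A}.
Read 'b': {S, A} → {S, A, B, C, D, F}.
Read 'b': {S, A, B, C, D, F} → {S, A, B, C, D, F}.
Read 'a': {S, A, B, C, D, F} → {S, A, B, C, D, E, F}.
Read 'a': {S, A, B, C, D, E, F} → {S, A, B, C, D, E, F}.
Read 'b': {S, A, B, C, D, E, F} → {S, A, B, C, D, F}.
Read 'a': {S, A, B, C, D, F} → {S, A, B, C, D, E, F}.
Read 'b': {S, A, B, C, D, E, F} → {S, A, B, C, D, F}.
Read 'b': {S, A, B, C, D, F} → {S, A, B, C, D, F}.
Read 'a': {S, A, B, C, D, F} → {S, A, B, C, D, E, F}.
Read 'b': {S, A, B, C, D, E, F} → {S, A, B, C, D, F}.
That set has 6 states.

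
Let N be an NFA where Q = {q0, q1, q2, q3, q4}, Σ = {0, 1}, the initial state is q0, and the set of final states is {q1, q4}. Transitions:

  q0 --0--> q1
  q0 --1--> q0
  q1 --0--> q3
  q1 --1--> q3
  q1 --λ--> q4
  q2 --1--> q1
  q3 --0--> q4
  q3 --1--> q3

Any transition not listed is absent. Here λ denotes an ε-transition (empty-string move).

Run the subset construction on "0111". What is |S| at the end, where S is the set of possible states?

Start in {q0}.
Read '0': q0→{q1}; union {q1}; ε-closure = {q1, q4}.
Read '1': q1→{q3}, q4→∅; now {q3}.
Read '1': q3→{q3}; now {q3}.
Read '1': q3→{q3}; now {q3}.
That set has 1 state.

1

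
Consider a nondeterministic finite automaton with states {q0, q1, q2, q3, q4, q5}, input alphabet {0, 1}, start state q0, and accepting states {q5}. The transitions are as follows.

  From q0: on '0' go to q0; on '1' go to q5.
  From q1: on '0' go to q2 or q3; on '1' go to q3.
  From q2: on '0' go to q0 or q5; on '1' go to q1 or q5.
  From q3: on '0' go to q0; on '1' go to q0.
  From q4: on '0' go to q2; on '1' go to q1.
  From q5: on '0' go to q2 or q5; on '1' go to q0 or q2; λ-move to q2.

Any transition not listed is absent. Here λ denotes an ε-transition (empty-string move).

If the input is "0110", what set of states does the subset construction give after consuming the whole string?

{q0, q2, q3, q5}

Start in {q0}.
Read '0': q0→{q0}; now {q0}.
Read '1': q0→{q5}; union {q5}; ε-closure = {q2, q5}.
Read '1': q2→{q1, q5}, q5→{q0, q2}; now {q0, q1, q2, q5}.
Read '0': q0→{q0}, q1→{q2, q3}, q2→{q0, q5}, q5→{q2, q5}; now {q0, q2, q3, q5}.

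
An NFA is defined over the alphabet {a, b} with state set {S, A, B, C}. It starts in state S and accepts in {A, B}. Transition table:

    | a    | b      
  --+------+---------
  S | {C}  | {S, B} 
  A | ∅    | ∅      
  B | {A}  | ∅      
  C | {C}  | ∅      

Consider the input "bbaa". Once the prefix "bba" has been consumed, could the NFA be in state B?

No

Start in {S}.
Read 'b': S→{S, B}; now {S, B}.
Read 'b': S→{S, B}, B→∅; now {S, B}.
Read 'a': S→{C}, B→{A}; now {A, C}.
State B is not in {A, C}.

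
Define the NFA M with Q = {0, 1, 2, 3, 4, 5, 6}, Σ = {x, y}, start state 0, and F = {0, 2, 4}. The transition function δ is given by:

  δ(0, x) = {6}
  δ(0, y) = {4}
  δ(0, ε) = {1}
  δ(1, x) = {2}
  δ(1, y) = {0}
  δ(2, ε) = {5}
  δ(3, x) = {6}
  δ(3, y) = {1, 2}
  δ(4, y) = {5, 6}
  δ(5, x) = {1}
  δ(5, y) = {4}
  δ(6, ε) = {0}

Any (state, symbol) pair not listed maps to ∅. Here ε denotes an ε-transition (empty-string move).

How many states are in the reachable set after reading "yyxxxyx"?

5

Start: ε-closure({0}) = {0, 1}.
Read 'y': {0, 1} → {0, 1, 4}.
Read 'y': {0, 1, 4} → {0, 1, 4, 5, 6}.
Read 'x': {0, 1, 4, 5, 6} → {0, 1, 2, 5, 6}.
Read 'x': {0, 1, 2, 5, 6} → {0, 1, 2, 5, 6}.
Read 'x': {0, 1, 2, 5, 6} → {0, 1, 2, 5, 6}.
Read 'y': {0, 1, 2, 5, 6} → {0, 1, 4}.
Read 'x': {0, 1, 4} → {0, 1, 2, 5, 6}.
That set has 5 states.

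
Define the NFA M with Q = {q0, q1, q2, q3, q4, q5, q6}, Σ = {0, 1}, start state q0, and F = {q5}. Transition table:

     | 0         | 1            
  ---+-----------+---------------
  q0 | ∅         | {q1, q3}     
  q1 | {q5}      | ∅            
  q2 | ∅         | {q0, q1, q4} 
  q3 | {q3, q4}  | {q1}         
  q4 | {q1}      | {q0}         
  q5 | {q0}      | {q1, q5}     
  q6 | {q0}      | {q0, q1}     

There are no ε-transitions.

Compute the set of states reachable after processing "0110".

∅

Start in {q0}.
Read '0': q0→∅; now ∅.
The set is empty and remains empty for the remaining 3 symbols.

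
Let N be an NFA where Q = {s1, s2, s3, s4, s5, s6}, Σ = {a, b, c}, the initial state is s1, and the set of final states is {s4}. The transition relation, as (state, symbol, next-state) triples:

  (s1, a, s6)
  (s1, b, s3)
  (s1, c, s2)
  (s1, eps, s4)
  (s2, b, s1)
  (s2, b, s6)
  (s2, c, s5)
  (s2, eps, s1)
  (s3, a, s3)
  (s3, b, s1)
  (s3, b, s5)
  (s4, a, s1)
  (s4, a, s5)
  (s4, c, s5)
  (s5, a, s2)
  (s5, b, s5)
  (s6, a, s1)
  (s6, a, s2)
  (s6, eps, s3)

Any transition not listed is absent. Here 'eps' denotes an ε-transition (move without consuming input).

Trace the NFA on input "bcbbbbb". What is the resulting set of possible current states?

Start: ε-closure({s1}) = {s1, s4}.
Read 'b': s1→{s3}, s4→∅; now {s3}.
Read 'c': s3→∅; now ∅.
The set is empty and remains empty for the remaining 5 symbols.

∅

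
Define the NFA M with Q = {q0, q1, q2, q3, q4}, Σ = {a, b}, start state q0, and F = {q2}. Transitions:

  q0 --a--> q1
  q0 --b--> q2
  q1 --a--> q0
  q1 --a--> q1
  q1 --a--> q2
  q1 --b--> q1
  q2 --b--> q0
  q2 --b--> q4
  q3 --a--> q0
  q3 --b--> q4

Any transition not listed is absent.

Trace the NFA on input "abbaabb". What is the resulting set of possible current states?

Start in {q0}.
Read 'a': {q0} → {q1}.
Read 'b': {q1} → {q1}.
Read 'b': {q1} → {q1}.
Read 'a': {q1} → {q0, q1, q2}.
Read 'a': {q0, q1, q2} → {q0, q1, q2}.
Read 'b': {q0, q1, q2} → {q0, q1, q2, q4}.
Read 'b': {q0, q1, q2, q4} → {q0, q1, q2, q4}.

{q0, q1, q2, q4}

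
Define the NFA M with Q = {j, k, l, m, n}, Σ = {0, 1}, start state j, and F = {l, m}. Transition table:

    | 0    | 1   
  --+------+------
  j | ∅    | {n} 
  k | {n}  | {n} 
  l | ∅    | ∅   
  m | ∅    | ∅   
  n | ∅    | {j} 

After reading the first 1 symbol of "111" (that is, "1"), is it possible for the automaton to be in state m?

Start in {j}.
Read '1': j→{n}; now {n}.
State m is not in {n}.

No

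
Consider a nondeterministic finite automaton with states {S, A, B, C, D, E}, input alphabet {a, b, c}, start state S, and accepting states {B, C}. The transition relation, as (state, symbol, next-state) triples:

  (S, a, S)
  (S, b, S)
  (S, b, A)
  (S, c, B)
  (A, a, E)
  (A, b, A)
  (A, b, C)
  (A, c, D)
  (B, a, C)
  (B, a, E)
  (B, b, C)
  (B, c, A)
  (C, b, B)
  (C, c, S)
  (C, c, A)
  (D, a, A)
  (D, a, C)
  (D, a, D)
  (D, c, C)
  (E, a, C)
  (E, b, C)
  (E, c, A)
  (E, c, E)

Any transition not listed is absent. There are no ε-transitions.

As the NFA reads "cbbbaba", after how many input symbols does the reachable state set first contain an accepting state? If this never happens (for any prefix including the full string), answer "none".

1

Start in {S}.
Read 'c': {S} → {B}.
None of the earlier sets intersect F, but {B} does.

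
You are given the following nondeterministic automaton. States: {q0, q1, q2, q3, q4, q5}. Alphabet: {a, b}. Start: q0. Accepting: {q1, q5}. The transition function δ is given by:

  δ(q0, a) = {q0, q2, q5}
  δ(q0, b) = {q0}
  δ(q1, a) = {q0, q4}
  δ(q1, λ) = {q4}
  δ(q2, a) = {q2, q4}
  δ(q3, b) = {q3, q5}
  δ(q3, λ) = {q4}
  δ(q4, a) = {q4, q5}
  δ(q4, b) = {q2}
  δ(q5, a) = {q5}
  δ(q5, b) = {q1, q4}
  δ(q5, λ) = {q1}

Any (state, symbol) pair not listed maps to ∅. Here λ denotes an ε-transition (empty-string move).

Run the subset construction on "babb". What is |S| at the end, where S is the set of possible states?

Start in {q0}.
Read 'b': {q0} → {q0}.
Read 'a': {q0} → {q0, q1, q2, q4, q5}.
Read 'b': {q0, q1, q2, q4, q5} → {q0, q1, q2, q4}.
Read 'b': {q0, q1, q2, q4} → {q0, q2}.
That set has 2 states.

2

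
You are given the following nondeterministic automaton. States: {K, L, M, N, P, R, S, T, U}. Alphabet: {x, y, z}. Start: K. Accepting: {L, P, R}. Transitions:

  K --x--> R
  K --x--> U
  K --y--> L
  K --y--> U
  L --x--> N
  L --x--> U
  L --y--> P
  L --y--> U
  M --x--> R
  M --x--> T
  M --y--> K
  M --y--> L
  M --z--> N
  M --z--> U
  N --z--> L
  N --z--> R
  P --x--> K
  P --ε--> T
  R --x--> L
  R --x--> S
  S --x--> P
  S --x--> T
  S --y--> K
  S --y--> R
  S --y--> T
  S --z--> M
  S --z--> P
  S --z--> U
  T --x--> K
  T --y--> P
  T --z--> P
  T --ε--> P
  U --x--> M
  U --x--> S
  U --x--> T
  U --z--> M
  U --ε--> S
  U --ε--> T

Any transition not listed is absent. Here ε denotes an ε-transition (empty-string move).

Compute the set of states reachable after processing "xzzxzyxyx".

Start in {K}.
Read 'x': {K} → {P, R, S, T, U}.
Read 'z': {P, R, S, T, U} → {M, P, S, T, U}.
Read 'z': {M, P, S, T, U} → {M, N, P, S, T, U}.
Read 'x': {M, N, P, S, T, U} → {K, M, P, R, S, T}.
Read 'z': {K, M, P, R, S, T} → {M, N, P, S, T, U}.
Read 'y': {M, N, P, S, T, U} → {K, L, P, R, T}.
Read 'x': {K, L, P, R, T} → {K, L, N, P, R, S, T, U}.
Read 'y': {K, L, N, P, R, S, T, U} → {K, L, P, R, S, T, U}.
Read 'x': {K, L, P, R, S, T, U} → {K, L, M, N, P, R, S, T, U}.

{K, L, M, N, P, R, S, T, U}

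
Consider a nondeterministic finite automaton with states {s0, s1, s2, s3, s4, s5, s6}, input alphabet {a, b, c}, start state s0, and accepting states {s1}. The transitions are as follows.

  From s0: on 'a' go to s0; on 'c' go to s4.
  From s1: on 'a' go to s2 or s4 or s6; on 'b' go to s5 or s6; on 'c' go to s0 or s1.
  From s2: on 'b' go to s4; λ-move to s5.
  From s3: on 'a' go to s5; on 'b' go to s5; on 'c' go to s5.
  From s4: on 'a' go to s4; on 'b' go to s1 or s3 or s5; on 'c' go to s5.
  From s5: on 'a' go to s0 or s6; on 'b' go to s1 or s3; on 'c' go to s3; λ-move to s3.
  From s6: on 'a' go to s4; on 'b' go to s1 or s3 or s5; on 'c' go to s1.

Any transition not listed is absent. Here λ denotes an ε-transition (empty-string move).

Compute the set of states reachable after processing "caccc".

{s3, s5}

Start in {s0}.
Read 'c': s0→{s4}; now {s4}.
Read 'a': s4→{s4}; now {s4}.
Read 'c': s4→{s5}; union {s5}; ε-closure = {s3, s5}.
Read 'c': s3→{s5}, s5→{s3}; now {s3, s5}.
Read 'c': s3→{s5}, s5→{s3}; now {s3, s5}.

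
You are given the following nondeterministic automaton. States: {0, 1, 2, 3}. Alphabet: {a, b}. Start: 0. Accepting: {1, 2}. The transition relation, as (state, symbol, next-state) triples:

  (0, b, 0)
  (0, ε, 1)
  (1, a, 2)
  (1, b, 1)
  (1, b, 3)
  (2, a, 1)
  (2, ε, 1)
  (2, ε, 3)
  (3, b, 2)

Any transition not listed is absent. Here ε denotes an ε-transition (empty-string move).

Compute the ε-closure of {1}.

{1}

Begin with {1}.
No ε-moves leave this set, so the closure equals the set itself.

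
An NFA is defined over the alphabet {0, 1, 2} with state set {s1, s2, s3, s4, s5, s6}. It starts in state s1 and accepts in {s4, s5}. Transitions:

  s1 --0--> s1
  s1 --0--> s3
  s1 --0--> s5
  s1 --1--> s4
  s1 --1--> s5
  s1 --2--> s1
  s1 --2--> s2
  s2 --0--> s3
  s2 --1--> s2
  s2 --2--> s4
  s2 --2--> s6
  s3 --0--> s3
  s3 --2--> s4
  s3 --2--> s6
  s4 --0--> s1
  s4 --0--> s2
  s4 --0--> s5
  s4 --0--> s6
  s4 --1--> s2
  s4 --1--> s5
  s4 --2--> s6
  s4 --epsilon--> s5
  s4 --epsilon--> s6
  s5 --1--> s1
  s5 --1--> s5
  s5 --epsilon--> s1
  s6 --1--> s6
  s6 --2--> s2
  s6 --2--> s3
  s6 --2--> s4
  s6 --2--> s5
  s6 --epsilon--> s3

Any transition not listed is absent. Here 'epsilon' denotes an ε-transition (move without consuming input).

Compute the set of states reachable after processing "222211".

Start in {s1}.
Read '2': s1→{s1, s2}; now {s1, s2}.
Read '2': s1→{s1, s2}, s2→{s4, s6}; union {s1, s2, s4, s6}; ε-closure = {s1, s2, s3, s4, s5, s6}.
Read '2': s1→{s1, s2}, s2→{s4, s6}, s3→{s4, s6}, s4→{s6}, s5→∅, s6→{s2, s3, s4, s5}; now {s1, s2, s3, s4, s5, s6}.
Read '2': s1→{s1, s2}, s2→{s4, s6}, s3→{s4, s6}, s4→{s6}, s5→∅, s6→{s2, s3, s4, s5}; now {s1, s2, s3, s4, s5, s6}.
Read '1': s1→{s4, s5}, s2→{s2}, s3→∅, s4→{s2, s5}, s5→{s1, s5}, s6→{s6}; union {s1, s2, s4, s5, s6}; ε-closure = {s1, s2, s3, s4, s5, s6}.
Read '1': s1→{s4, s5}, s2→{s2}, s3→∅, s4→{s2, s5}, s5→{s1, s5}, s6→{s6}; union {s1, s2, s4, s5, s6}; ε-closure = {s1, s2, s3, s4, s5, s6}.

{s1, s2, s3, s4, s5, s6}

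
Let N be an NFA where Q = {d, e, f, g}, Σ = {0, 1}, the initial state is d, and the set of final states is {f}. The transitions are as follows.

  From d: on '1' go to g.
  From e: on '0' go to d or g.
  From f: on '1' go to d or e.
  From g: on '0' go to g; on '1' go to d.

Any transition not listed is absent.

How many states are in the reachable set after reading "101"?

Start in {d}.
Read '1': d→{g}; now {g}.
Read '0': g→{g}; now {g}.
Read '1': g→{d}; now {d}.
That set has 1 state.

1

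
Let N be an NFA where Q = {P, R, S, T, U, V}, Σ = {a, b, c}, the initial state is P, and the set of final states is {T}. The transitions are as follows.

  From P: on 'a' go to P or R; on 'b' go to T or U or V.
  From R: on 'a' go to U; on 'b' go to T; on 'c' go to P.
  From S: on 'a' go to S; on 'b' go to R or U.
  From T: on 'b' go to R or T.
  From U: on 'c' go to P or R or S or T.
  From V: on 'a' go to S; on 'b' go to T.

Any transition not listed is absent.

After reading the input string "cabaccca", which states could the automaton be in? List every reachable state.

Start in {P}.
Read 'c': {P} → ∅.
The set is empty and remains empty for the remaining 7 symbols.

∅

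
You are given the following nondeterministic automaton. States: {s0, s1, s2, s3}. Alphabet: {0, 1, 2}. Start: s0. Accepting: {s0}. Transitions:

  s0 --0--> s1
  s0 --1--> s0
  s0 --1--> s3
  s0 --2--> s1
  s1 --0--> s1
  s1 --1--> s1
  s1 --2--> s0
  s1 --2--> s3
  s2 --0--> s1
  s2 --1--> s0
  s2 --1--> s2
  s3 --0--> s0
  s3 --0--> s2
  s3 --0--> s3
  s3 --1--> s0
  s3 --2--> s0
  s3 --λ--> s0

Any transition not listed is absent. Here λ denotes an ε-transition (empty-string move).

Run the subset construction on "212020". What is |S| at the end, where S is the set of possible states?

Start in {s0}.
Read '2': {s0} → {s1}.
Read '1': {s1} → {s1}.
Read '2': {s1} → {s0, s3}.
Read '0': {s0, s3} → {s0, s1, s2, s3}.
Read '2': {s0, s1, s2, s3} → {s0, s1, s3}.
Read '0': {s0, s1, s3} → {s0, s1, s2, s3}.
That set has 4 states.

4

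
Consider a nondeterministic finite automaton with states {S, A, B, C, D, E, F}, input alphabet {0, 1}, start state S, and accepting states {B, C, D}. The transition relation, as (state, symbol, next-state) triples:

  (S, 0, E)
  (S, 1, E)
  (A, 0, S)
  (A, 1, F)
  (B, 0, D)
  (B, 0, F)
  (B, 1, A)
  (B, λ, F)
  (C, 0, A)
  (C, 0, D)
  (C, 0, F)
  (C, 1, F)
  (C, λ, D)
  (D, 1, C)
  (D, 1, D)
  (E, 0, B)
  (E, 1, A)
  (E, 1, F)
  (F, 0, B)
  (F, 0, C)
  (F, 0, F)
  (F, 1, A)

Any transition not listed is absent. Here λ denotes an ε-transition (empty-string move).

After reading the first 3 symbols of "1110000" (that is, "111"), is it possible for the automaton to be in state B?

Start in {S}.
Read '1': {S} → {E}.
Read '1': {E} → {A, F}.
Read '1': {A, F} → {A, F}.
State B is not in {A, F}.

No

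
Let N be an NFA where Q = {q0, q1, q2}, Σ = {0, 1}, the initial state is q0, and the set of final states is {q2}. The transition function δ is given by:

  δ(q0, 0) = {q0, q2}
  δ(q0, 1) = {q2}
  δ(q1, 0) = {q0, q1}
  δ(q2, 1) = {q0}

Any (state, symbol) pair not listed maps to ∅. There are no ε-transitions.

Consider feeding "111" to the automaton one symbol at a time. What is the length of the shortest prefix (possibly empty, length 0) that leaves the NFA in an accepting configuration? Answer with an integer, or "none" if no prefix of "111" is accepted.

1

Start in {q0}.
Read '1': {q0} → {q2}.
None of the earlier sets intersect F, but {q2} does.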